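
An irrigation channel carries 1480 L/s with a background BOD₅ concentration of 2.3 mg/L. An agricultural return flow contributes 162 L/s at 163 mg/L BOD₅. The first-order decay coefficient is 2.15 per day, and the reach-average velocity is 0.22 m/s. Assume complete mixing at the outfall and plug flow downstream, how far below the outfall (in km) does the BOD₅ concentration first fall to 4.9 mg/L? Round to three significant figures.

After mixing, C = (1480·2.300 + 162.0·163.0) / 1642 = 29810/1642 = 18.15 mg/L.
Set 18.15·exp(−k·t) = 4.9 → t = ln(18.15/4.9)/k = 52630 s = 14.62 h.
Distance = v·t = 0.22·52630 = 11580 m = 11.58 km.

11.6 km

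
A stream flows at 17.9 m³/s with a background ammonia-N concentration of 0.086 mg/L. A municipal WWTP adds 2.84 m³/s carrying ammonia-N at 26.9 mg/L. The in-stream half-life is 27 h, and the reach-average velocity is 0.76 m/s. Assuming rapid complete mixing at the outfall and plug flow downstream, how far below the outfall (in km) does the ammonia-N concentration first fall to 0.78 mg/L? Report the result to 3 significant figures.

168 km

Mixed concentration C = ΣQC/ΣQ = (17.90·0.08600 + 2.840·26.90) / 20.74 = 77.94/20.74 = 3.758 mg/L.
Half-life 27 h → k = ln 2 / 27 = 0.02567 h⁻¹ = 0.6161 d⁻¹.
Set 3.758·exp(−k·t) = 0.78 → t = ln(3.758/0.78)/k = 220500 s = 61.24 h.
Distance = v·t = 0.76·220500 = 167600 m = 167.6 km.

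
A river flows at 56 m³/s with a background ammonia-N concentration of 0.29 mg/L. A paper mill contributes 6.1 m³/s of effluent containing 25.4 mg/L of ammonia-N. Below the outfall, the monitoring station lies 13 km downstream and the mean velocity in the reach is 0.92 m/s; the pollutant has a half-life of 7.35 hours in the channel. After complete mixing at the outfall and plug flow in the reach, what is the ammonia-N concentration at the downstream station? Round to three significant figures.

1.90 mg/L

Mixed concentration C = ΣQC/ΣQ = (56.00·0.2900 + 6.100·25.40) / 62.10 = 171.2/62.10 = 2.757 mg/L.
Travel time t = 13·1000 / 0.92 = 14130 s = 3.925 h.
Half-life 7.35 h → k = ln 2 / 7.35 = 0.09431 h⁻¹ = 2.263 d⁻¹.
Applying C = C₀e^(−kt): 2.757 × 0.6906 = 1.904 mg/L.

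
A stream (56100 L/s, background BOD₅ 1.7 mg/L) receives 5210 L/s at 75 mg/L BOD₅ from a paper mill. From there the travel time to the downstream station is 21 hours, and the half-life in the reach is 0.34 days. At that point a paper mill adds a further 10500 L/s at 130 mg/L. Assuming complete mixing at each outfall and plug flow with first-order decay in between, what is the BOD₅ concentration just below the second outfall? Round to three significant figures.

After mixing, C = (56100·1.700 + 5210·75.00) / 61310 = 486100/61310 = 7.929 mg/L; combined flow 61310 L/s.
Half-life 0.34 d → k = ln 2 / 0.34 = 2.039 d⁻¹.
Decay over the reach: 7.929·exp(−kt) = 7.929·0.1680 = 1.332 mg/L.
At the second outfall, C = (61310·1.332 + 10500·130.0) / (61310 + 10500) = 20.15 mg/L.

20.1 mg/L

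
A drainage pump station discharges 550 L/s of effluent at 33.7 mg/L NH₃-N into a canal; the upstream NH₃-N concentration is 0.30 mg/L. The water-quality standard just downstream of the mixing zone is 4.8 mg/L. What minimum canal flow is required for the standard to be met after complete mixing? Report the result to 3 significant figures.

Set C_mix = 4.8: (Q·0.3000 + 550.0·33.70) / (Q + 550.0) = 4.8
→ Q = 550.0·(33.70 − 4.8)/(4.8 − 0.3000) = 3532 L/s.

3530 L/s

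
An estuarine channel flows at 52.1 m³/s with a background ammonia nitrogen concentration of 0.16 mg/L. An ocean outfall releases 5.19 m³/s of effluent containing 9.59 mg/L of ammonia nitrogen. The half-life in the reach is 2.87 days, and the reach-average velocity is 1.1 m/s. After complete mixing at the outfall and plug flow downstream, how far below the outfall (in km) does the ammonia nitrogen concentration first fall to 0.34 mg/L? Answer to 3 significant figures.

Flow-weighted average: C = (52.10·0.1600 + 5.190·9.590) / 57.29 = 58.11/57.29 = 1.014 mg/L.
Half-life 2.87 d → k = ln 2 / 2.87 = 0.2415 d⁻¹.
Set 1.014·exp(−k·t) = 0.34 → t = ln(1.014/0.34)/k = 391000 s = 108.6 h.
Distance = v·t = 1.1·391000 = 430100 m = 430.1 km.

430 km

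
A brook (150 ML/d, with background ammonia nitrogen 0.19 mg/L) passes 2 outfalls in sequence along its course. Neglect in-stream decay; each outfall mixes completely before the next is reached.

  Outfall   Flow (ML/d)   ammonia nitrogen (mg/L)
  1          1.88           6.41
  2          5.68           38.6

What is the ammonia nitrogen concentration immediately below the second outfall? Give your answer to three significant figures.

Below outfall 1: Q → 151.9 ML/d, C = (150.0·0.1900 + 1.880·6.410)/151.9 = 0.2670 mg/L.
Below outfall 2: Q → 157.6 ML/d, C = (151.9·0.2670 + 5.680·38.60)/157.6 = 1.649 mg/L.

1.65 mg/L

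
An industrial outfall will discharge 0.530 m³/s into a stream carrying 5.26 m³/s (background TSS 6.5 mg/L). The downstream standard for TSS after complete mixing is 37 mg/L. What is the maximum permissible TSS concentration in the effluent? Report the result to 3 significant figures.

340 mg/L

At the limit, (Qr·Cr + Qe·Cₑ)/(Qr + Qe) = 37:
Cₑ = (5.790·37 − 5.260·6.500) / 0.5300 = 339.7 mg/L.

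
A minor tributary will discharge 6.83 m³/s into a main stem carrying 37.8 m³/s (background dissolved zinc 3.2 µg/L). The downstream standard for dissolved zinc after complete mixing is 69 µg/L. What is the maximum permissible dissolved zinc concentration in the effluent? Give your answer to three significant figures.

At the limit, (Qr·Cr + Qe·Cₑ)/(Qr + Qe) = 69:
Cₑ = (44.63·69 − 37.80·3.200) / 6.830 = 433.2 µg/L.

433 µg/L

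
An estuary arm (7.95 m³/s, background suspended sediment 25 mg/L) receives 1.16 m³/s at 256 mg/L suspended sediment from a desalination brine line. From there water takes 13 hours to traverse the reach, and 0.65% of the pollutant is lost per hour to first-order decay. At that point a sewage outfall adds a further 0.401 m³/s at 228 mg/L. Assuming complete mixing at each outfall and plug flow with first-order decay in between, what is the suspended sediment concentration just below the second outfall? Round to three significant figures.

Mass balance: C = (7.950·25.00 + 1.160·256.0) / 9.110 = 495.7/9.110 = 54.41 mg/L; combined flow 9.110 m³/s.
0.65%/h lost → k = −ln(1 − 0.0065) = 0.006521 h⁻¹.
Applying C = C₀e^(−kt): 54.41 × 0.9187 = 49.99 mg/L.
At the second outfall, C = (9.110·49.99 + 0.4010·228.0) / (9.110 + 0.4010) = 57.50 mg/L.

57.5 mg/L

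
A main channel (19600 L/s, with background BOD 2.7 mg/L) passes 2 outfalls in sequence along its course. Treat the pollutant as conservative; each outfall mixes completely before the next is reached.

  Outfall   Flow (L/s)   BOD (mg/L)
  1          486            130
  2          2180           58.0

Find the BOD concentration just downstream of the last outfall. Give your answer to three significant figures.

After outfall 1: Q = 19600 + 486.0 = 20090 L/s; C = (19600·2.700 + 486.0·130.0)/20090 = 5.780 mg/L.
After outfall 2: Q = 20090 + 2180 = 22270 L/s; C = (20090·5.780 + 2180·58.00)/22270 = 10.89 mg/L.

10.9 mg/L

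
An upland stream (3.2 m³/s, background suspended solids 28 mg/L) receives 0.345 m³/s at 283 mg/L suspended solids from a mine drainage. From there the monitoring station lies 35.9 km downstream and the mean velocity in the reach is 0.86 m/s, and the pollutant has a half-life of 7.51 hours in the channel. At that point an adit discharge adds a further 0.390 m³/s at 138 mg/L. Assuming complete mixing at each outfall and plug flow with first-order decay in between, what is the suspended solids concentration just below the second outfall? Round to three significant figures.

After mixing, C = (3.200·28.00 + 0.3450·283.0) / 3.545 = 187.2/3.545 = 52.82 mg/L; combined flow 3.545 m³/s.
Travel time t = 35.9·1000 / 0.86 = 41740 s = 11.60 h.
Half-life 7.51 h → k = ln 2 / 7.51 = 0.09230 h⁻¹ = 2.215 d⁻¹.
After decay, C = 52.82 × e^(−kt) = 52.82 × 0.3429 = 18.11 mg/L.
At the second outfall, C = (3.545·18.11 + 0.3900·138.0) / (3.545 + 0.3900) = 29.99 mg/L.

30.0 mg/L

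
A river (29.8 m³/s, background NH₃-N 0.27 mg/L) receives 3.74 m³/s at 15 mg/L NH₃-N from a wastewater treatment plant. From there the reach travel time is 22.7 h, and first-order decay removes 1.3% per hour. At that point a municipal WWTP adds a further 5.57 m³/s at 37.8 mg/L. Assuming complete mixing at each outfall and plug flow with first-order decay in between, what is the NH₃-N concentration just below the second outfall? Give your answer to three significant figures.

Mixed concentration C = ΣQC/ΣQ = (29.80·0.2700 + 3.740·15.00) / 33.54 = 64.15/33.54 = 1.913 mg/L; combined flow 33.54 m³/s.
1.3%/h lost → k = −ln(1 − 0.013) = 0.01309 h⁻¹.
Decay over the reach: 1.913·exp(−kt) = 1.913·0.7430 = 1.421 mg/L.
At the second outfall, C = (33.54·1.421 + 5.570·37.80) / (33.54 + 5.570) = 6.602 mg/L.

6.60 mg/L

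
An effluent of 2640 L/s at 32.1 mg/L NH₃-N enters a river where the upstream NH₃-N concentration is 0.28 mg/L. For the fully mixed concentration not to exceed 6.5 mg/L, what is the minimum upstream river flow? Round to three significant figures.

Set C_mix = 6.5: (Q·0.2800 + 2640·32.10) / (Q + 2640) = 6.5
→ Q = 2640·(32.10 − 6.5)/(6.5 − 0.2800) = 10870 L/s.

10900 L/s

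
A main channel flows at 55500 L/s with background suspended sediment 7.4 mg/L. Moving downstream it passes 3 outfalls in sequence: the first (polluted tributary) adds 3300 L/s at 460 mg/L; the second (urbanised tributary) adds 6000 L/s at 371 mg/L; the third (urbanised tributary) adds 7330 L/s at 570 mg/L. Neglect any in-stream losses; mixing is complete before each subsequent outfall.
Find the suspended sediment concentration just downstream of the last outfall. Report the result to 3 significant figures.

116 mg/L

Below outfall 1: Q → 58800 L/s, C = (55500·7.400 + 3300·460.0)/58800 = 32.80 mg/L.
Below outfall 2: Q → 64800 L/s, C = (58800·32.80 + 6000·371.0)/64800 = 64.12 mg/L.
Below outfall 3: Q → 72130 L/s, C = (64800·64.12 + 7330·570.0)/72130 = 115.5 mg/L.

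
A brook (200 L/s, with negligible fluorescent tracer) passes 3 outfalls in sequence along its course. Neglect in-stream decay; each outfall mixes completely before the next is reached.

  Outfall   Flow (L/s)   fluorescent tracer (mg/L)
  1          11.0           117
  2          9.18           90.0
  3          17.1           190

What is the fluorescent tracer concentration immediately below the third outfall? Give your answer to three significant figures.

Below outfall 1: Q → 211.0 L/s, C = (200.0·0 + 11.00·117.0)/211.0 = 6.100 mg/L.
Below outfall 2: Q → 220.2 L/s, C = (211.0·6.100 + 9.180·90.00)/220.2 = 9.598 mg/L.
Below outfall 3: Q → 237.3 L/s, C = (220.2·9.598 + 17.10·190.0)/237.3 = 22.60 mg/L.

22.6 mg/L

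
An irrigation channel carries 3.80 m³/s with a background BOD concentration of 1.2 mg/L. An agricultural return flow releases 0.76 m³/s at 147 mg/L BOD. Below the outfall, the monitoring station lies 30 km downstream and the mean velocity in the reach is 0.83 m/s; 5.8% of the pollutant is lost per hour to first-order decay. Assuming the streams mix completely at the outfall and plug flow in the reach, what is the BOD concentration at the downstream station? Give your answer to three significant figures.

14.0 mg/L

Mixed concentration C = ΣQC/ΣQ = (3.800·1.200 + 0.7600·147.0) / 4.560 = 116.3/4.560 = 25.50 mg/L.
Travel time t = 30·1000 / 0.83 = 36140 s = 10.04 h.
5.8%/h lost → k = −ln(1 − 0.058) = 0.05975 h⁻¹.
After decay, C = 25.50 × e^(−kt) = 25.50 × 0.5489 = 14.00 mg/L.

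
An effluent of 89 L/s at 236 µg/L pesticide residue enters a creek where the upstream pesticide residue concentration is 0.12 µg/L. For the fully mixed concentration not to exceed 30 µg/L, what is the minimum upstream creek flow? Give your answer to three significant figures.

614 L/s

Set C_mix = 30: (Q·0.1200 + 89.00·236.0) / (Q + 89.00) = 30
→ Q = 89.00·(236.0 − 30)/(30 − 0.1200) = 613.6 L/s.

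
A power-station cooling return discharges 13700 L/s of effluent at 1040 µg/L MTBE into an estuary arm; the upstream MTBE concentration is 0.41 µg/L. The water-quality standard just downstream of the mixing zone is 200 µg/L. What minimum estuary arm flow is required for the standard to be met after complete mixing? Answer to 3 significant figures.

57700 L/s

Set C_mix = 200: (Q·0.4100 + 13700·1040) / (Q + 13700) = 200
→ Q = 13700·(1040 − 200)/(200 − 0.4100) = 57660 L/s.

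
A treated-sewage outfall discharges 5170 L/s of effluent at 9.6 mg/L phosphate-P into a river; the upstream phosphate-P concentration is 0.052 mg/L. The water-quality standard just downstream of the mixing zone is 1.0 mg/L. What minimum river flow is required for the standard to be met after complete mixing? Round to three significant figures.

Set C_mix = 1.0: (Q·0.05200 + 5170·9.600) / (Q + 5170) = 1.0
→ Q = 5170·(9.600 − 1.0)/(1.0 − 0.05200) = 46900 L/s.

46900 L/s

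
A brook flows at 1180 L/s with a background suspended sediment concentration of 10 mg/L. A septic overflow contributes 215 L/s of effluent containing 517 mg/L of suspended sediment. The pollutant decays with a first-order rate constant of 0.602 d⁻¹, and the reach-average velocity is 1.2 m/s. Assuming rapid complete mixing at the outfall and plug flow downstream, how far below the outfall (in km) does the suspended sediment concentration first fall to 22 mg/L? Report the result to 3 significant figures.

239 km

Flow-weighted average: C = (1180·10.00 + 215.0·517.0) / 1395 = 123000/1395 = 88.14 mg/L.
Set 88.14·exp(−k·t) = 22 → t = ln(88.14/22)/k = 199200 s = 55.33 h.
Distance = v·t = 1.2·199200 = 239000 m = 239.0 km.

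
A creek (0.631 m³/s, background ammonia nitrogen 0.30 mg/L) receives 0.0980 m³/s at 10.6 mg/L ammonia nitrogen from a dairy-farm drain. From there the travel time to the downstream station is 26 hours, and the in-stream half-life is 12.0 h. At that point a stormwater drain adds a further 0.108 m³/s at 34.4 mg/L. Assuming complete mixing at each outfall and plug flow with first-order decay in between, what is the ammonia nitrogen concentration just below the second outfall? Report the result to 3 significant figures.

Conservation of mass: C = (0.6310·0.3000 + 0.09800·10.60) / 0.7290 = 1.228/0.7290 = 1.685 mg/L; combined flow 0.7290 m³/s.
Half-life 12.0 h → k = ln 2 / 12.0 = 0.05776 h⁻¹ = 1.386 d⁻¹.
After decay, C = 1.685 × e^(−kt) = 1.685 × 0.2227 = 0.3752 mg/L.
Second outfall: C = (0.7290·0.3752 + 0.1080·34.40)/0.8370 = 4.766 mg/L.

4.77 mg/L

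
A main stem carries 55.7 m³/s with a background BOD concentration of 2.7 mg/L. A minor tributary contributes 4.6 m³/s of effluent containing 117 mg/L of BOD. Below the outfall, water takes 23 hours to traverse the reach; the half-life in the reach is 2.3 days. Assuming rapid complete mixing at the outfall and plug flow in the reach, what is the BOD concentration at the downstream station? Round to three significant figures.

Flow-weighted average: C = (55.70·2.700 + 4.600·117.0) / 60.30 = 688.6/60.30 = 11.42 mg/L.
Half-life 2.3 d → k = ln 2 / 2.3 = 0.3014 d⁻¹.
After decay, C = 11.42 × e^(−kt) = 11.42 × 0.7492 = 8.555 mg/L.

8.55 mg/L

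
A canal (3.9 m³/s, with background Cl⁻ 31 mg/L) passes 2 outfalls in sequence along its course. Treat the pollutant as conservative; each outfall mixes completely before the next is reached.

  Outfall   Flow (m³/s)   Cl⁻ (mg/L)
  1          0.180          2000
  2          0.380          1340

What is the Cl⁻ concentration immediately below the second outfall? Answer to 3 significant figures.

222 mg/L

After outfall 1: Q = 3.900 + 0.1800 = 4.080 m³/s; C = (3.900·31.00 + 0.1800·2000)/4.080 = 117.9 mg/L.
After outfall 2: Q = 4.080 + 0.3800 = 4.460 m³/s; C = (4.080·117.9 + 0.3800·1340)/4.460 = 222.0 mg/L.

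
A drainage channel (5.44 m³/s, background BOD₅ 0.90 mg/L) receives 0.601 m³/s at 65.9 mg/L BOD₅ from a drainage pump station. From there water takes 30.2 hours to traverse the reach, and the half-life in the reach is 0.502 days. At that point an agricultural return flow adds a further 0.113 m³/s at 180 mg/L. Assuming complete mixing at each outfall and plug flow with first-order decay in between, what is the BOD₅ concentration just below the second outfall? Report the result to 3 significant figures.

4.58 mg/L

After mixing, C = (5.440·0.9000 + 0.6010·65.90) / 6.041 = 44.50/6.041 = 7.367 mg/L; combined flow 6.041 m³/s.
Half-life 0.502 d → k = ln 2 / 0.502 = 1.381 d⁻¹.
Decay over the reach: 7.367·exp(−kt) = 7.367·0.1760 = 1.296 mg/L.
At the second outfall, C = (6.041·1.296 + 0.1130·180.0) / (6.041 + 0.1130) = 4.578 mg/L.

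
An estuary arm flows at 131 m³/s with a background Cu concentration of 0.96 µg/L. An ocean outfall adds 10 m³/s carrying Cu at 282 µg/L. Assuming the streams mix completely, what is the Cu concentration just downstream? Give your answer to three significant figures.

20.9 µg/L

Mixed concentration C = ΣQC/ΣQ = (131.0·0.9600 + 10.00·282.0) / 141.0 = 2946/141.0 = 20.89 µg/L.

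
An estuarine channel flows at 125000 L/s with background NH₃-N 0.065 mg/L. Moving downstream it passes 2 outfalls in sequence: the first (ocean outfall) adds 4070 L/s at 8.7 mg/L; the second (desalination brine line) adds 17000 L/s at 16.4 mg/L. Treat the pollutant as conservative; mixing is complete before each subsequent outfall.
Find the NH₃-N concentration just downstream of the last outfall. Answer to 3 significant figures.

2.21 mg/L

Outfall 1: combined Q = 129100 L/s; C = (125000·0.06500 + 4070·8.700)/129100 = 0.3373 mg/L.
Outfall 2: combined Q = 146100 L/s; C = (129100·0.3373 + 17000·16.40)/146100 = 2.207 mg/L.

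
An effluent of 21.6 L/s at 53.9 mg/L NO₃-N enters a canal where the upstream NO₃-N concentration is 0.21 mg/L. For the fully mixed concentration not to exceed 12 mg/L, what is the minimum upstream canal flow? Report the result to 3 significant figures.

Set C_mix = 12: (Q·0.2100 + 21.60·53.90) / (Q + 21.60) = 12
→ Q = 21.60·(53.90 − 12)/(12 − 0.2100) = 76.76 L/s.

76.8 L/s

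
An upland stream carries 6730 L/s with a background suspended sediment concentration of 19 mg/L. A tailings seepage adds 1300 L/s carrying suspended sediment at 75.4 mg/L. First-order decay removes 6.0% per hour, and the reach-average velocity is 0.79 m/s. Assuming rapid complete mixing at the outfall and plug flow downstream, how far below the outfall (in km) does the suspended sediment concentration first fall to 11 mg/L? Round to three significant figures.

43.2 km

Flow-weighted average: C = (6730·19.00 + 1300·75.40) / 8030 = 225900/8030 = 28.13 mg/L.
6.0%/h lost → k = −ln(1 − 0.06) = 0.06188 h⁻¹.
Set 28.13·exp(−k·t) = 11 → t = ln(28.13/11)/k = 54630 s = 15.18 h.
Distance = v·t = 0.79·54630 = 43160 m = 43.16 km.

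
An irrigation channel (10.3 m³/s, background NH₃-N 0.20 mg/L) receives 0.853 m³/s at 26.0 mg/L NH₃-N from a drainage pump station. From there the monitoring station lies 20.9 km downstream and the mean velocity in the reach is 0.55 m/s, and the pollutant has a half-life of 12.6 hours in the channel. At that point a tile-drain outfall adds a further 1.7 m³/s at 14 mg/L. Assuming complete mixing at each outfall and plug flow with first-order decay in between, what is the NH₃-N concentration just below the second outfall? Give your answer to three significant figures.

After mixing, C = (10.30·0.2000 + 0.8530·26.00) / 11.15 = 24.24/11.15 = 2.173 mg/L; combined flow 11.15 m³/s.
Travel time t = 20.9·1000 / 0.55 = 38000 s = 10.56 h.
Half-life 12.6 h → k = ln 2 / 12.6 = 0.05501 h⁻¹ = 1.320 d⁻¹.
Applying C = C₀e^(−kt): 2.173 × 0.5595 = 1.216 mg/L.
Second outfall: C = (11.15·1.216 + 1.700·14.00)/12.85 = 2.907 mg/L.

2.91 mg/L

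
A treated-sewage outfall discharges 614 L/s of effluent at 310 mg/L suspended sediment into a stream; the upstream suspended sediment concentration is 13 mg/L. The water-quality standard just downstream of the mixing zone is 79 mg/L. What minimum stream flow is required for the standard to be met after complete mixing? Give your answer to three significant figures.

Set C_mix = 79: (Q·13.00 + 614.0·310.0) / (Q + 614.0) = 79
→ Q = 614.0·(310.0 − 79)/(79 − 13.00) = 2149 L/s.

2150 L/s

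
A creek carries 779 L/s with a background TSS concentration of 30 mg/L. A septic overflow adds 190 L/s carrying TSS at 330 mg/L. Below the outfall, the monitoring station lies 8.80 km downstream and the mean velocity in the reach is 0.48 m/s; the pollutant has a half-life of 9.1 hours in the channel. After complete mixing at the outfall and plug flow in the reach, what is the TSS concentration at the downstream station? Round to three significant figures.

60.3 mg/L

Conservation of mass: C = (779.0·30.00 + 190.0·330.0) / 969.0 = 86070/969.0 = 88.82 mg/L.
Travel time t = 8.80·1000 / 0.48 = 18330 s = 5.093 h.
Half-life 9.1 h → k = ln 2 / 9.1 = 0.07617 h⁻¹ = 1.828 d⁻¹.
Applying C = C₀e^(−kt): 88.82 × 0.6785 = 60.26 mg/L.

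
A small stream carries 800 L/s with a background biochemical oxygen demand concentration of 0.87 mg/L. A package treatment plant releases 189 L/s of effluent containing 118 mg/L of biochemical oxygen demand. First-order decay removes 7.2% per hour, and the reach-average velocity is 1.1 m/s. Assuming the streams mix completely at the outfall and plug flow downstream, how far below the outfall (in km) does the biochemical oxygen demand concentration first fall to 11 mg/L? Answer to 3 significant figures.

39.7 km

Mixed concentration C = ΣQC/ΣQ = (800.0·0.8700 + 189.0·118.0) / 989.0 = 23000/989.0 = 23.25 mg/L.
7.2%/h lost → k = −ln(1 − 0.072) = 0.07472 h⁻¹.
Set 23.25·exp(−k·t) = 11 → t = ln(23.25/11)/k = 36060 s = 10.02 h.
Distance = v·t = 1.1·36060 = 39670 m = 39.67 km.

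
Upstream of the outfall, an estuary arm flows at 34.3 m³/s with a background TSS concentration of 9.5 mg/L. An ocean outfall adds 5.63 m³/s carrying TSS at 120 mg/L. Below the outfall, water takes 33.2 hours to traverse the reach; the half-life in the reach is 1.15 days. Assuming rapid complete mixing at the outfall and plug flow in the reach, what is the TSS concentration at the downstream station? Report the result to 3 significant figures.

Conservation of mass: C = (34.30·9.500 + 5.630·120.0) / 39.93 = 1001/39.93 = 25.08 mg/L.
Half-life 1.15 d → k = ln 2 / 1.15 = 0.6027 d⁻¹.
Applying C = C₀e^(−kt): 25.08 × 0.4344 = 10.89 mg/L.

10.9 mg/L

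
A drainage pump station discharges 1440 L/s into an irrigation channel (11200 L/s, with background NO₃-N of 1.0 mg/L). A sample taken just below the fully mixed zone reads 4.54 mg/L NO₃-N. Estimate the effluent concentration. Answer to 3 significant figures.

Mass balance: 11200·1.000 + 1440·Cₑ = 12640·4.540
→ Cₑ = (12640·4.540 − 11200·1.000) / 1440 = 32.07 mg/L.

32.1 mg/L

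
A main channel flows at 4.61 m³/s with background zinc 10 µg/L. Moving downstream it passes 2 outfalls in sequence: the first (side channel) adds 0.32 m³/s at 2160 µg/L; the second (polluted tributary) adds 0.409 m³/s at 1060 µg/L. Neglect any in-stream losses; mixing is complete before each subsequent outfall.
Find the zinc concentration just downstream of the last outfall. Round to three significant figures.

Outfall 1: combined Q = 4.930 m³/s; C = (4.610·10.00 + 0.3200·2160)/4.930 = 149.6 µg/L.
Outfall 2: combined Q = 5.339 m³/s; C = (4.930·149.6 + 0.4090·1060)/5.339 = 219.3 µg/L.

219 µg/L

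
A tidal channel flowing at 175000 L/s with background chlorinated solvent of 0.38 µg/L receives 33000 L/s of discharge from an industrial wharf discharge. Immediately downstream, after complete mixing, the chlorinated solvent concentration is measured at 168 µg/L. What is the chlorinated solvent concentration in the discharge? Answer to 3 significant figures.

1060 µg/L

Mass balance: 175000·0.3800 + 33000·Cₑ = 208000·168.0
→ Cₑ = (208000·168.0 − 175000·0.3800) / 33000 = 1057 µg/L.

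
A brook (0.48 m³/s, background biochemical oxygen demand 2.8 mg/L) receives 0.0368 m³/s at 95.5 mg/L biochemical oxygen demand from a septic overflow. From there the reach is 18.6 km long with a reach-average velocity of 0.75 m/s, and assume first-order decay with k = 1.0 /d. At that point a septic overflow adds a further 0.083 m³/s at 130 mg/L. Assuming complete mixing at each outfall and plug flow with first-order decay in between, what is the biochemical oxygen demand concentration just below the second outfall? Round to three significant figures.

24.1 mg/L

Mass balance: C = (0.4800·2.800 + 0.03680·95.50) / 0.5168 = 4.858/0.5168 = 9.401 mg/L; combined flow 0.5168 m³/s.
Travel time t = 18.6·1000 / 0.75 = 24800 s = 6.889 h.
After decay, C = 9.401 × e^(−kt) = 9.401 × 0.7505 = 7.055 mg/L.
Second outfall: C = (0.5168·7.055 + 0.08300·130.0)/0.5998 = 24.07 mg/L.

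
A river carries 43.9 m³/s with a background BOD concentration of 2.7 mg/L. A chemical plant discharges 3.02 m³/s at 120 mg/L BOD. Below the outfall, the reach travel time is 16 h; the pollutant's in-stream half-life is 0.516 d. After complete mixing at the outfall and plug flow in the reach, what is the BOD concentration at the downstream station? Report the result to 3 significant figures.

Mass balance: C = (43.90·2.700 + 3.020·120.0) / 46.92 = 480.9/46.92 = 10.25 mg/L.
Half-life 0.516 d → k = ln 2 / 0.516 = 1.343 d⁻¹.
First-order decay: C = 10.25·exp(−k·t) = 10.25·0.4084 = 4.186 mg/L.

4.19 mg/L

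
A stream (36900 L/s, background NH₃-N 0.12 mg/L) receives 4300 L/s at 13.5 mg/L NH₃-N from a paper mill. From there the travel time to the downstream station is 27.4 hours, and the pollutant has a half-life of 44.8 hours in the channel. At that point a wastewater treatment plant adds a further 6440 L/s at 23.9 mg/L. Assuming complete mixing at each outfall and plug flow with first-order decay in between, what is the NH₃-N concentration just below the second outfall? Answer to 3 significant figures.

Flow-weighted average: C = (36900·0.1200 + 4300·13.50) / 41200 = 62480/41200 = 1.516 mg/L; combined flow 41200 L/s.
Half-life 44.8 h → k = ln 2 / 44.8 = 0.01547 h⁻¹ = 0.3713 d⁻¹.
After decay, C = 1.516 × e^(−kt) = 1.516 × 0.6545 = 0.9925 mg/L.
Second outfall: C = (41200·0.9925 + 6440·23.90)/47640 = 4.089 mg/L.

4.09 mg/L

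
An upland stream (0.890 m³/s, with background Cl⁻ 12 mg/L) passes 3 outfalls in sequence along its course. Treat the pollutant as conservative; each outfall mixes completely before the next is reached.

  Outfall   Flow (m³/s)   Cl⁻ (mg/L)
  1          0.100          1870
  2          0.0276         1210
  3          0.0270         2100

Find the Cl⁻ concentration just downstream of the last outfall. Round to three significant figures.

275 mg/L

Below outfall 1: Q → 0.9900 m³/s, C = (0.8900·12.00 + 0.1000·1870)/0.9900 = 199.7 mg/L.
Below outfall 2: Q → 1.018 m³/s, C = (0.9900·199.7 + 0.02760·1210)/1.018 = 227.1 mg/L.
Below outfall 3: Q → 1.045 m³/s, C = (1.018·227.1 + 0.02700·2100)/1.045 = 275.5 mg/L.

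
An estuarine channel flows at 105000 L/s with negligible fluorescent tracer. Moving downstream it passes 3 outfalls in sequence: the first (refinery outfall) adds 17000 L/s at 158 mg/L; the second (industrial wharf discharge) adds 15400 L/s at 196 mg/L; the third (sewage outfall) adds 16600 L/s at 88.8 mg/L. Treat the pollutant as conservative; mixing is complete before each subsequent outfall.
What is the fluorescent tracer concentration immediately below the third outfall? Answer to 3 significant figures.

46.6 mg/L

After outfall 1: Q = 105000 + 17000 = 122000 L/s; C = (105000·0 + 17000·158.0)/122000 = 22.02 mg/L.
After outfall 2: Q = 122000 + 15400 = 137400 L/s; C = (122000·22.02 + 15400·196.0)/137400 = 41.52 mg/L.
After outfall 3: Q = 137400 + 16600 = 154000 L/s; C = (137400·41.52 + 16600·88.80)/154000 = 46.61 mg/L.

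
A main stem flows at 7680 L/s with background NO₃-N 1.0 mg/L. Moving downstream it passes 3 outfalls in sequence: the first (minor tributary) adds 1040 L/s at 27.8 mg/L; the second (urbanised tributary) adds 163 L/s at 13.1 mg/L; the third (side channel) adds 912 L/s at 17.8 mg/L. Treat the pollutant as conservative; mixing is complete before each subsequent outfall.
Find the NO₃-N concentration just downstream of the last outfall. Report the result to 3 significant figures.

5.61 mg/L

After outfall 1: Q = 7680 + 1040 = 8720 L/s; C = (7680·1.000 + 1040·27.80)/8720 = 4.196 mg/L.
After outfall 2: Q = 8720 + 163.0 = 8883 L/s; C = (8720·4.196 + 163.0·13.10)/8883 = 4.360 mg/L.
After outfall 3: Q = 8883 + 912.0 = 9795 L/s; C = (8883·4.360 + 912.0·17.80)/9795 = 5.611 mg/L.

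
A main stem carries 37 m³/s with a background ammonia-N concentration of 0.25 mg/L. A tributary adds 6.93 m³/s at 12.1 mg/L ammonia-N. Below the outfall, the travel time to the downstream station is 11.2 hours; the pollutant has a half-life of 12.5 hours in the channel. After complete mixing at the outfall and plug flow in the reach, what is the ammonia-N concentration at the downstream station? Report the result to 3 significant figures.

1.14 mg/L

Mixed concentration C = ΣQC/ΣQ = (37.00·0.2500 + 6.930·12.10) / 43.93 = 93.10/43.93 = 2.119 mg/L.
Half-life 12.5 h → k = ln 2 / 12.5 = 0.05545 h⁻¹ = 1.331 d⁻¹.
After decay, C = 2.119 × e^(−kt) = 2.119 × 0.5374 = 1.139 mg/L.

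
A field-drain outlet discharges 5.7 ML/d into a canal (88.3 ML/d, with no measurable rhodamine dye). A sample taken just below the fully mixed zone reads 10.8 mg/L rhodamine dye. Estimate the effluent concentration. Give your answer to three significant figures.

Mass balance: 88.30·0 + 5.700·Cₑ = 94.00·10.80
→ Cₑ = (94.00·10.80 − 88.30·0) / 5.700 = 178.1 mg/L.

178 mg/L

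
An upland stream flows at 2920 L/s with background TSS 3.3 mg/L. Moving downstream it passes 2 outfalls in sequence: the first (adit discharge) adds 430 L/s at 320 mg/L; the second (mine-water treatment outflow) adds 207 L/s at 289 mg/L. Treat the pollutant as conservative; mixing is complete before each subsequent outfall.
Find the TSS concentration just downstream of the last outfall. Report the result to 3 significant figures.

Below outfall 1: Q → 3350 L/s, C = (2920·3.300 + 430.0·320.0)/3350 = 43.95 mg/L.
Below outfall 2: Q → 3557 L/s, C = (3350·43.95 + 207.0·289.0)/3557 = 58.21 mg/L.

58.2 mg/L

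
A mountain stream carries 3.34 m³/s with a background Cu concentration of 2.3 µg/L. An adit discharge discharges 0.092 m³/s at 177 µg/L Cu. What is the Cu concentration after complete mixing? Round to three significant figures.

6.98 µg/L

Flow-weighted average: C = (3.340·2.300 + 0.09200·177.0) / 3.432 = 23.97/3.432 = 6.983 µg/L.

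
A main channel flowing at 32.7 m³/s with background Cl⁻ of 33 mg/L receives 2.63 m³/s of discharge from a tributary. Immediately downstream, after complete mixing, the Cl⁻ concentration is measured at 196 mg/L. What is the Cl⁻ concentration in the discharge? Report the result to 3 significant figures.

Mass balance: 32.70·33.00 + 2.630·Cₑ = 35.33·196.0
→ Cₑ = (35.33·196.0 − 32.70·33.00) / 2.630 = 2223 mg/L.

2220 mg/L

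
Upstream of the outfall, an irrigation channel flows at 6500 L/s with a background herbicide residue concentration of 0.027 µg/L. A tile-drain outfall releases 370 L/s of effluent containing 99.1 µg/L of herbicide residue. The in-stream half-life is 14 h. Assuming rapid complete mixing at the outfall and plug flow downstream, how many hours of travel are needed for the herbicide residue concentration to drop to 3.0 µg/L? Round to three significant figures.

11.7 h

Conservation of mass: C = (6500·0.02700 + 370.0·99.10) / 6870 = 36840/6870 = 5.363 µg/L.
Half-life 14 h → k = ln 2 / 14 = 0.04951 h⁻¹ = 1.188 d⁻¹.
5.363·exp(−k·t) = 3.0 → t = ln(5.363/3.0)/k = 42240 s = 11.73 h.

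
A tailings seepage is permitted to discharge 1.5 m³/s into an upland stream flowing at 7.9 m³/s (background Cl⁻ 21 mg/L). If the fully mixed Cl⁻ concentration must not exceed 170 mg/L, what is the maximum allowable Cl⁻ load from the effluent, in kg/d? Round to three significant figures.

Mass balance at the limit: 7.900·21.00 + 1.500·Cₑ = 9.400·170 → Cₑ = 954.7 mg/L.
Load = 1.500 m³/s × 954.7 g/m³ × 86 400 s/d = 123700 kg/d.

124000 kg/d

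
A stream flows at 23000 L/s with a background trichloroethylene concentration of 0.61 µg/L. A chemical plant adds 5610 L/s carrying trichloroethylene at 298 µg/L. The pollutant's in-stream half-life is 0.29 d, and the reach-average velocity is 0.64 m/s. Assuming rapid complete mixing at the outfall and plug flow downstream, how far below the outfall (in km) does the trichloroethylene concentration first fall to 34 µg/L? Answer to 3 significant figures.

12.7 km

Flow-weighted average: C = (23000·0.6100 + 5610·298.0) / 28610 = 1686000/28610 = 58.92 µg/L.
Half-life 0.29 d → k = ln 2 / 0.29 = 2.390 d⁻¹.
Set 58.92·exp(−k·t) = 34 → t = ln(58.92/34)/k = 19880 s = 5.521 h.
Distance = v·t = 0.64·19880 = 12720 m = 12.72 km.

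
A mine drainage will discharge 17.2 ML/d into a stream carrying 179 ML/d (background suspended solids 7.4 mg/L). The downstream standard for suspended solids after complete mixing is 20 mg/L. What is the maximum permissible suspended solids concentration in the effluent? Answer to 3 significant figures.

At the limit, (Qr·Cr + Qe·Cₑ)/(Qr + Qe) = 20:
Cₑ = (196.2·20 − 179.0·7.400) / 17.20 = 151.1 mg/L.

151 mg/L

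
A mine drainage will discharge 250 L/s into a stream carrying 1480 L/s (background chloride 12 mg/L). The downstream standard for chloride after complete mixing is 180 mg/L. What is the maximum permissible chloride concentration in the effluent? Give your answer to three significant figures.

At the limit, (Qr·Cr + Qe·Cₑ)/(Qr + Qe) = 180:
Cₑ = (1730·180 − 1480·12.00) / 250.0 = 1175 mg/L.

1170 mg/L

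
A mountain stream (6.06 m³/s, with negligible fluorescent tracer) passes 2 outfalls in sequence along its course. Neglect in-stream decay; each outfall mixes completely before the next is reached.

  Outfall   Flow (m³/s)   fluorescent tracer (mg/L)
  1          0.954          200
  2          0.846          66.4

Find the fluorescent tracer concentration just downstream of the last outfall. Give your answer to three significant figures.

After outfall 1: Q = 6.060 + 0.9540 = 7.014 m³/s; C = (6.060·0 + 0.9540·200.0)/7.014 = 27.20 mg/L.
After outfall 2: Q = 7.014 + 0.8460 = 7.860 m³/s; C = (7.014·27.20 + 0.8460·66.40)/7.860 = 31.42 mg/L.

31.4 mg/L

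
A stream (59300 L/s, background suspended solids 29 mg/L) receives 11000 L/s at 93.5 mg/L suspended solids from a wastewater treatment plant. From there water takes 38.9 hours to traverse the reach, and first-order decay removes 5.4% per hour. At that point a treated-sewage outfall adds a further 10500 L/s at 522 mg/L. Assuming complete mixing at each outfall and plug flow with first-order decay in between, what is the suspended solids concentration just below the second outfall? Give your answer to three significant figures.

71.8 mg/L

After mixing, C = (59300·29.00 + 11000·93.50) / 70300 = 2748000/70300 = 39.09 mg/L; combined flow 70300 L/s.
5.4%/h lost → k = −ln(1 − 0.054) = 0.05551 h⁻¹.
Decay over the reach: 39.09·exp(−kt) = 39.09·0.1154 = 4.511 mg/L.
Second outfall: C = (70300·4.511 + 10500·522.0)/80800 = 71.76 mg/L.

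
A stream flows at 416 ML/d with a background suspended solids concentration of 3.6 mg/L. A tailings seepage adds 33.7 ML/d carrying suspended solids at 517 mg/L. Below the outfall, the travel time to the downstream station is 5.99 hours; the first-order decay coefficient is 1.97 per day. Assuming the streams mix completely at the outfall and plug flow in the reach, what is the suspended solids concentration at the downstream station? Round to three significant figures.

After mixing, C = (416.0·3.600 + 33.70·517.0) / 449.7 = 18920/449.7 = 42.07 mg/L.
Applying C = C₀e^(−kt): 42.07 × 0.6116 = 25.73 mg/L.

25.7 mg/L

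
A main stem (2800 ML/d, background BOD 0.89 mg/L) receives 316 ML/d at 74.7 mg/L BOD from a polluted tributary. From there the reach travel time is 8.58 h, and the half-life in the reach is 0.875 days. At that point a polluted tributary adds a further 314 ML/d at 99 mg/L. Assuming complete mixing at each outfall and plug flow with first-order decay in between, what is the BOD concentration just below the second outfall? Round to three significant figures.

Mass balance: C = (2800·0.8900 + 316.0·74.70) / 3116 = 26100/3116 = 8.375 mg/L; combined flow 3116 ML/d.
Half-life 0.875 d → k = ln 2 / 0.875 = 0.7922 d⁻¹.
After decay, C = 8.375 × e^(−kt) = 8.375 × 0.7534 = 6.310 mg/L.
At the second outfall, C = (3116·6.310 + 314.0·99.00) / (3116 + 314.0) = 14.79 mg/L.

14.8 mg/L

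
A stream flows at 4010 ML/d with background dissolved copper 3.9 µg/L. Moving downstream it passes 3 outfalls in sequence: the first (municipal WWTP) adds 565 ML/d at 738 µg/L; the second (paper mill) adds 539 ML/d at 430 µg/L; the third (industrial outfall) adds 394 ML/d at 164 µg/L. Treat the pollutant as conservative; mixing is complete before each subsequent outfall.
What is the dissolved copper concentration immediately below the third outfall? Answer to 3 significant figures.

After outfall 1: Q = 4010 + 565.0 = 4575 ML/d; C = (4010·3.900 + 565.0·738.0)/4575 = 94.56 µg/L.
After outfall 2: Q = 4575 + 539.0 = 5114 ML/d; C = (4575·94.56 + 539.0·430.0)/5114 = 129.9 µg/L.
After outfall 3: Q = 5114 + 394.0 = 5508 ML/d; C = (5114·129.9 + 394.0·164.0)/5508 = 132.4 µg/L.

132 µg/L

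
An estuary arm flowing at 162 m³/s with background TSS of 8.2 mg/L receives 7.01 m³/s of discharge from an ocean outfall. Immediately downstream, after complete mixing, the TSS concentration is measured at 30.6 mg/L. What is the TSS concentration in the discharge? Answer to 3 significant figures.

548 mg/L

Mass balance: 162.0·8.200 + 7.010·Cₑ = 169.0·30.60
→ Cₑ = (169.0·30.60 − 162.0·8.200) / 7.010 = 548.3 mg/L.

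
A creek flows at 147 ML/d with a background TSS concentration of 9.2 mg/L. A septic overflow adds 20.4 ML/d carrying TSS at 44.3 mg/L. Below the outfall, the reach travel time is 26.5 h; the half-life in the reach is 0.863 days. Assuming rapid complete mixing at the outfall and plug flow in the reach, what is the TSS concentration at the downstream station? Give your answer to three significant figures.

5.55 mg/L

Conservation of mass: C = (147.0·9.200 + 20.40·44.30) / 167.4 = 2256/167.4 = 13.48 mg/L.
Half-life 0.863 d → k = ln 2 / 0.863 = 0.8032 d⁻¹.
Applying C = C₀e^(−kt): 13.48 × 0.4120 = 5.552 mg/L.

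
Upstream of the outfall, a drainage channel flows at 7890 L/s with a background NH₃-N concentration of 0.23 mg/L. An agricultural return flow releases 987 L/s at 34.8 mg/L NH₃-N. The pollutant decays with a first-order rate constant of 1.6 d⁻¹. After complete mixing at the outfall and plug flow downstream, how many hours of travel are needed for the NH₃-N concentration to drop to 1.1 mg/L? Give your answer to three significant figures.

19.6 h

Mass balance: C = (7890·0.2300 + 987.0·34.80) / 8877 = 36160/8877 = 4.074 mg/L.
4.074·exp(−k·t) = 1.1 → t = ln(4.074/1.1)/k = 70700 s = 19.64 h.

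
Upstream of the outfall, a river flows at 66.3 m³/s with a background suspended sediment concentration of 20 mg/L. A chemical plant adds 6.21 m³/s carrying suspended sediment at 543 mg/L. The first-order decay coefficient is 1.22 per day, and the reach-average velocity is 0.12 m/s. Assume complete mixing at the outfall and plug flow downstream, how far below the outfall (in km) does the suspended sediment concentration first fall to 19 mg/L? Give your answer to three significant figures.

10.4 km

Mass balance: C = (66.30·20.00 + 6.210·543.0) / 72.51 = 4698/72.51 = 64.79 mg/L.
Set 64.79·exp(−k·t) = 19 → t = ln(64.79/19)/k = 86880 s = 24.13 h.
Distance = v·t = 0.12·86880 = 10430 m = 10.43 km.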